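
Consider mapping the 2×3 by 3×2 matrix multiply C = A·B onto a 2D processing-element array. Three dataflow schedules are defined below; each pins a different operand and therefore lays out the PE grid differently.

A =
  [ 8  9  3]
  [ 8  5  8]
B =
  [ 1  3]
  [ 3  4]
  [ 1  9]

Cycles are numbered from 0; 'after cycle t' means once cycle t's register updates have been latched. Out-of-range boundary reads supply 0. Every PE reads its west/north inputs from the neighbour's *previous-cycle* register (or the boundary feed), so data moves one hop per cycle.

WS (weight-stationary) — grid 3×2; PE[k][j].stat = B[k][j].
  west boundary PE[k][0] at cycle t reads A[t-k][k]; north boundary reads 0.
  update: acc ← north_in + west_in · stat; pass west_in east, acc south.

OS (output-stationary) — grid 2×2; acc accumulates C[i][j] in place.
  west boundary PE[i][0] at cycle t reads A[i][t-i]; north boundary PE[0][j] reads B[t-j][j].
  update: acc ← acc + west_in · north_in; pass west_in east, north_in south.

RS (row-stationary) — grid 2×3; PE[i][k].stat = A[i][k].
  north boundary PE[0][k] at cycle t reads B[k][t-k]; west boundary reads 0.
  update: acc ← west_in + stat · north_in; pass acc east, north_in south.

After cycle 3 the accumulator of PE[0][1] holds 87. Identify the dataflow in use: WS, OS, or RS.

WS [3×2] PE[0][1] across cycles:
  step 0 · PE0,1: acc=0; fwd→0 fwd↓0
  step 1 · PE0,1: acc=24; fwd→8 fwd↓24
  step 2 · PE0,1: acc=24; fwd→8 fwd↓24
  step 3 · PE0,1: acc=0; fwd→0 fwd↓0
OS [2×2] PE[0][1] across cycles:
  step 0 · PE0,1: acc=0; fwd→0 fwd↓0
  step 1 · PE0,1: acc=24; fwd→8 fwd↓3
  step 2 · PE0,1: acc=60; fwd→9 fwd↓4
  step 3 · PE0,1: acc=87; fwd→3 fwd↓9
RS [2×3] PE[0][1] across cycles:
  step 0 · PE0,1: acc=0; fwd→0 fwd↓0
  step 1 · PE0,1: acc=35; fwd→35 fwd↓3
  step 2 · PE0,1: acc=60; fwd→60 fwd↓4
  step 3 · PE0,1: acc=0; fwd→0 fwd↓0

dataflow = OS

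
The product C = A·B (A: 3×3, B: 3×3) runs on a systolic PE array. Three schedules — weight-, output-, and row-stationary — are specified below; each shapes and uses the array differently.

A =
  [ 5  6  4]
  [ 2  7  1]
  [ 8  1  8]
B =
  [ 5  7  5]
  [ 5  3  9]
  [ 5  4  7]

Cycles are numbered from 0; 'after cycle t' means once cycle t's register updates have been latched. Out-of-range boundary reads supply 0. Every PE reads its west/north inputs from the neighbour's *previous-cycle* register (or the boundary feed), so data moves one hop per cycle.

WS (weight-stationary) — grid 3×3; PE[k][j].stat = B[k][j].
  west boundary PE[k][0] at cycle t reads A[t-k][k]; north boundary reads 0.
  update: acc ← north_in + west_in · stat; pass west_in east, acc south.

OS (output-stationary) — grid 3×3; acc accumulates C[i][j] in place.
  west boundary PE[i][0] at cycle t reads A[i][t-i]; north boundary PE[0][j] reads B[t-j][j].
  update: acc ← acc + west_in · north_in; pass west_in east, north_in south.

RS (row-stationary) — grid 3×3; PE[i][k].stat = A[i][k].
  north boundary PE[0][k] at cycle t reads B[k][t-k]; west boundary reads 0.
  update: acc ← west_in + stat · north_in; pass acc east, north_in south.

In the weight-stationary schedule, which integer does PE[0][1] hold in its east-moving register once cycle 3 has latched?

WS (3×3). Following PE[0][1] plus its west/north inputs:
  t=0 PE[0][0]: acc=25 h=5 v=25
  t=0 PE[0][1]: acc=0 h=0 v=0
  t=1 PE[0][0]: acc=10 h=2 v=10
  t=1 PE[0][1]: acc=35 h=5 v=35
  t=2 PE[0][0]: acc=40 h=8 v=40
  t=2 PE[0][1]: acc=14 h=2 v=14
  t=3 PE[0][0]: acc=0 h=0 v=0
  t=3 PE[0][1]: acc=56 h=8 v=56

register = 8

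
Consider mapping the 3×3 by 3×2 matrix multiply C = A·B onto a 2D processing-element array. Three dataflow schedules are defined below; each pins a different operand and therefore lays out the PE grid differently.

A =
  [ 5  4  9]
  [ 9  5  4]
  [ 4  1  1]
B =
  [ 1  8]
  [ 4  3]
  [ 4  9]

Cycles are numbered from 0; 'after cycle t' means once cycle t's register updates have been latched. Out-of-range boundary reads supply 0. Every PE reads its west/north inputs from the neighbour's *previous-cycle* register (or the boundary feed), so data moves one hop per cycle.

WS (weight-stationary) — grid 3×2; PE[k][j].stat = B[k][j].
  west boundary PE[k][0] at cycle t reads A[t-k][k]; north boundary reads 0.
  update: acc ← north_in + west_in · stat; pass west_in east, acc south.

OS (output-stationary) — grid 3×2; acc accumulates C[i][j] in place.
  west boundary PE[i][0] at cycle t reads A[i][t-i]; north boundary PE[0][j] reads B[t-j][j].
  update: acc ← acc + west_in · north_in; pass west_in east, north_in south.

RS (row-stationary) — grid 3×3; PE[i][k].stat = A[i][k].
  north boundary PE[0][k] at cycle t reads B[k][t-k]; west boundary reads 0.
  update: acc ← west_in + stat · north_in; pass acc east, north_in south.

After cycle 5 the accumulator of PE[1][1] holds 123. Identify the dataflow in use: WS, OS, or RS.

dataflow = OS

WS (3×2 grid), PE[1][1]:
  c0 r1c1: 0 / 0 / 0
  c1 r1c1: 0 / 0 / 0
  c2 r1c1: 52 / 4 / 52
  c3 r1c1: 87 / 5 / 87
  c4 r1c1: 35 / 1 / 35
  c5 r1c1: 0 / 0 / 0
OS (3×2 grid), PE[1][1]:
  c0 r1c1: 0 / 0 / 0
  c1 r1c1: 0 / 0 / 0
  c2 r1c1: 72 / 9 / 8
  c3 r1c1: 87 / 5 / 3
  c4 r1c1: 123 / 4 / 9
  c5 r1c1: 123 / 0 / 0
RS (3×3 grid), PE[1][1]:
  c0 r1c1: 0 / 0 / 0
  c1 r1c1: 0 / 0 / 0
  c2 r1c1: 29 / 29 / 4
  c3 r1c1: 87 / 87 / 3
  c4 r1c1: 0 / 0 / 0
  c5 r1c1: 0 / 0 / 0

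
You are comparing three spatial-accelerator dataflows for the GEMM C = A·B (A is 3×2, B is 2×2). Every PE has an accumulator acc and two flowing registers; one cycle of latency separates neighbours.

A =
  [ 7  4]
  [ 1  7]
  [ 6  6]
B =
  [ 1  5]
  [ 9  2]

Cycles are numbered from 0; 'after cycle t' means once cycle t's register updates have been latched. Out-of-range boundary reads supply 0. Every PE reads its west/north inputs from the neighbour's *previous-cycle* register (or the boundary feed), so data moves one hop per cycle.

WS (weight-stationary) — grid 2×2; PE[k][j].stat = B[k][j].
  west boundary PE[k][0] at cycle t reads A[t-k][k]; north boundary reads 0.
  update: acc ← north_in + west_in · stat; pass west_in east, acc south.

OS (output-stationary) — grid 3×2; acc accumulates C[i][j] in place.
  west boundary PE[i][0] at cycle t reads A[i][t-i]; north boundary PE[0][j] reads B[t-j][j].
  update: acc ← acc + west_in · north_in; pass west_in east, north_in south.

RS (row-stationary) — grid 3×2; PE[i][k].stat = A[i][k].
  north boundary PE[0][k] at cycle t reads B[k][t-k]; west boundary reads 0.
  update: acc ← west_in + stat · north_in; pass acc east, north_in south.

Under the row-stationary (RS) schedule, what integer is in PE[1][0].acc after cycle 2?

PE[1][0].acc = 5

RS on a 3×2 grid — tracing PE[1][0] and its feeders:
  t=0 PE[0][0]: acc=7 h=7 v=1
  t=0 PE[1][0]: acc=0 h=0 v=0
  t=1 PE[0][0]: acc=35 h=35 v=5
  t=1 PE[1][0]: acc=1 h=1 v=1
  t=2 PE[0][0]: acc=0 h=0 v=0
  t=2 PE[1][0]: acc=5 h=5 v=5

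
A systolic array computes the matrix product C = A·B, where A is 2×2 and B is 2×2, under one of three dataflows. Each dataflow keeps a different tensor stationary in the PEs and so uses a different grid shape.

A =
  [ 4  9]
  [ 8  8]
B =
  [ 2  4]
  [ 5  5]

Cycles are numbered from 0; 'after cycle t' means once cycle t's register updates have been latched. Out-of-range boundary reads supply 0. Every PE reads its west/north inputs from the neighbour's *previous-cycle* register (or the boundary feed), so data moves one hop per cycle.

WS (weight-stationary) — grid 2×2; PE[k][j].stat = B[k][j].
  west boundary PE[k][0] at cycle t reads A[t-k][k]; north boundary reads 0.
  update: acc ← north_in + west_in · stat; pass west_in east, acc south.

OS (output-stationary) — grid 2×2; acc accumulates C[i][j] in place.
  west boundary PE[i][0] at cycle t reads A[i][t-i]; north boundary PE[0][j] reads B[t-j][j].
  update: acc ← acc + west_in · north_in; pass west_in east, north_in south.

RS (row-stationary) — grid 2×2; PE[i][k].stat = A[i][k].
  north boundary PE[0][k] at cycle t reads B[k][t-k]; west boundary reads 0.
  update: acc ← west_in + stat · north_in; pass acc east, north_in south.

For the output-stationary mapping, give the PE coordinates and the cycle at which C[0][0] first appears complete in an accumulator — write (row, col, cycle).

(row, col, cycle) = (0, 0, 1)

OS — PE[0][0] is where C[0][0] collects:
  step 0 · PE0,0: acc=8; fwd→4 fwd↓2
  step 1 · PE0,0: acc=53; fwd→9 fwd↓5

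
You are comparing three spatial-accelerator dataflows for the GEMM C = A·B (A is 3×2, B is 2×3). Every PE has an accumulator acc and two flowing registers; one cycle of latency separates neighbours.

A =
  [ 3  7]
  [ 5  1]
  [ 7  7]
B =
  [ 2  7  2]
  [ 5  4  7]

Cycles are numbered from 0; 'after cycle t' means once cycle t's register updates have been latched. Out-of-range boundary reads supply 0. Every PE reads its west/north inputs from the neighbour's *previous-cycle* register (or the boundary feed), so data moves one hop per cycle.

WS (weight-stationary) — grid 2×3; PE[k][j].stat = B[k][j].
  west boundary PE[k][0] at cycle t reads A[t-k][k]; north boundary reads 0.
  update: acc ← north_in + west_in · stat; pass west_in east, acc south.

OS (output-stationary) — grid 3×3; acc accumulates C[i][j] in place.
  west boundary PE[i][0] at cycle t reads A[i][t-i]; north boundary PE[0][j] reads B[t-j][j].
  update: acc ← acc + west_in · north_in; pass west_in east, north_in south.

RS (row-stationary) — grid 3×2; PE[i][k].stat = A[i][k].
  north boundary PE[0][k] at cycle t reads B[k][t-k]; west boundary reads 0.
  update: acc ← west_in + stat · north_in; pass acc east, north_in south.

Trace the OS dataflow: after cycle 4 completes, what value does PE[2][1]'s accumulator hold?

PE[2][1].acc = 77

Tracing OS — 3×3 array, target PE[2][1]:
  @0  [1,1]  acc 0  |  →0  ↓0
  @0  [2,0]  acc 0  |  →0  ↓0
  @0  [2,1]  acc 0  |  →0  ↓0
  @1  [1,1]  acc 0  |  →0  ↓0
  @1  [2,0]  acc 0  |  →0  ↓0
  @1  [2,1]  acc 0  |  →0  ↓0
  @2  [1,1]  acc 35  |  →5  ↓7
  @2  [2,0]  acc 14  |  →7  ↓2
  @2  [2,1]  acc 0  |  →0  ↓0
  @3  [1,1]  acc 39  |  →1  ↓4
  @3  [2,0]  acc 49  |  →7  ↓5
  @3  [2,1]  acc 49  |  →7  ↓7
  @4  [1,1]  acc 39  |  →0  ↓0
  @4  [2,0]  acc 49  |  →0  ↓0
  @4  [2,1]  acc 77  |  →7  ↓4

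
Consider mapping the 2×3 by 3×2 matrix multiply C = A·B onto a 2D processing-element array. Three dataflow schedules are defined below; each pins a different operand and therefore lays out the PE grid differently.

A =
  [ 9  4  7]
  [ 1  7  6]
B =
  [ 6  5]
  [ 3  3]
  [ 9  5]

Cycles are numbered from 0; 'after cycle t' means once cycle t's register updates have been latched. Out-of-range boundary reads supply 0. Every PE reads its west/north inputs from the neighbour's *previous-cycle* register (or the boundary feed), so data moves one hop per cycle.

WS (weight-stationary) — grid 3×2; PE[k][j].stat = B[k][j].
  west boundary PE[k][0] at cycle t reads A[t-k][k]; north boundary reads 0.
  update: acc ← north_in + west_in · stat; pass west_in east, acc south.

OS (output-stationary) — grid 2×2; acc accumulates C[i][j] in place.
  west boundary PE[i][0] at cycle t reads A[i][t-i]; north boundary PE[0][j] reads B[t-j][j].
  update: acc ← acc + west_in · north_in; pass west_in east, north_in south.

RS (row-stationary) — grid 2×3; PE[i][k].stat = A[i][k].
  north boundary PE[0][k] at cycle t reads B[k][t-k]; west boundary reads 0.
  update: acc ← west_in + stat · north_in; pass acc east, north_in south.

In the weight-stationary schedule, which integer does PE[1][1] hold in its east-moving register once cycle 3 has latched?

register = 7

Tracing WS — 3×2 array, target PE[1][1]:
  [0] (0,1) acc=0 (h:0 v:0)
  [0] (1,0) acc=0 (h:0 v:0)
  [0] (1,1) acc=0 (h:0 v:0)
  [1] (0,1) acc=45 (h:9 v:45)
  [1] (1,0) acc=66 (h:4 v:66)
  [1] (1,1) acc=0 (h:0 v:0)
  [2] (0,1) acc=5 (h:1 v:5)
  [2] (1,0) acc=27 (h:7 v:27)
  [2] (1,1) acc=57 (h:4 v:57)
  [3] (0,1) acc=0 (h:0 v:0)
  [3] (1,0) acc=0 (h:0 v:0)
  [3] (1,1) acc=26 (h:7 v:26)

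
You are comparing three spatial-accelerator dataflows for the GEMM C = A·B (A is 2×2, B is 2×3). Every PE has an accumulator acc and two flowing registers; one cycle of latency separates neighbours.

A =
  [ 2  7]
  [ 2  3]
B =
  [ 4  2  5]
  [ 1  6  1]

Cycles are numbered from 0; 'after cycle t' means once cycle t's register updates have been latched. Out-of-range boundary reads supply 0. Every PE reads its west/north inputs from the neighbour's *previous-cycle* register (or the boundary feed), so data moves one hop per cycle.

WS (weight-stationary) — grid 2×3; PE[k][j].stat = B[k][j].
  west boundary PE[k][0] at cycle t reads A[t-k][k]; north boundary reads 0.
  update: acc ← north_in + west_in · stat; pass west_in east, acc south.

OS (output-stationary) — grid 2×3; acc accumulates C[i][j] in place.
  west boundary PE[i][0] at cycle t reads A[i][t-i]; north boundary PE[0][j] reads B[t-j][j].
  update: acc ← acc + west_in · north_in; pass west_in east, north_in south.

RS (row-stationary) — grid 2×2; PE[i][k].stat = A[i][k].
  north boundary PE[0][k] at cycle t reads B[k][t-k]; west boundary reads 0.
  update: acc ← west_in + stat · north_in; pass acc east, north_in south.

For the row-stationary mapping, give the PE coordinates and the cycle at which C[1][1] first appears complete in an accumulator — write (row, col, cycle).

RS — PE[1][1] is where C[1][1] collects:
  0: (1,1).acc=0  regs=<0,0>
  1: (1,1).acc=0  regs=<0,0>
  2: (1,1).acc=11  regs=<11,1>
  3: (1,1).acc=22  regs=<22,6>

(row, col, cycle) = (1, 1, 3)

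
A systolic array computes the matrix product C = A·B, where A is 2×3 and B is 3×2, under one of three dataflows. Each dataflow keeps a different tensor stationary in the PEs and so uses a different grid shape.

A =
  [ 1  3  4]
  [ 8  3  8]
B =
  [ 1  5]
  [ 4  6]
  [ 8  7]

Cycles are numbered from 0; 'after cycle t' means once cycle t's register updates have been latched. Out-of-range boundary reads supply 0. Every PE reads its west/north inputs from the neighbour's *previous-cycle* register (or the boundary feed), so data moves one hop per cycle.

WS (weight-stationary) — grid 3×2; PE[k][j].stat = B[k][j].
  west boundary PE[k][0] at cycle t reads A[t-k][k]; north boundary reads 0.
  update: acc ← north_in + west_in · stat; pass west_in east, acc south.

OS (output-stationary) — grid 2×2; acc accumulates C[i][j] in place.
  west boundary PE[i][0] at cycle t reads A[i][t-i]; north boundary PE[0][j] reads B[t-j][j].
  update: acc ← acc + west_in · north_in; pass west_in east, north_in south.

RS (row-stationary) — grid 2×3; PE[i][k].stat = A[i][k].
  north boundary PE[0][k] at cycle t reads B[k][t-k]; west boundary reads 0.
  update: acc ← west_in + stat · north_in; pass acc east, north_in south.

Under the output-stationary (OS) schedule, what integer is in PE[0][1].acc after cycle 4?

PE[0][1].acc = 51

OS 2×2: PE[0][1] cycle-by-cycle (with neighbour feeds):
  after 0 — PE[0][0] acc=1, pass-E 1, pass-S 1
  after 0 — PE[0][1] acc=0, pass-E 0, pass-S 0
  after 1 — PE[0][0] acc=13, pass-E 3, pass-S 4
  after 1 — PE[0][1] acc=5, pass-E 1, pass-S 5
  after 2 — PE[0][0] acc=45, pass-E 4, pass-S 8
  after 2 — PE[0][1] acc=23, pass-E 3, pass-S 6
  after 3 — PE[0][0] acc=45, pass-E 0, pass-S 0
  after 3 — PE[0][1] acc=51, pass-E 4, pass-S 7
  after 4 — PE[0][0] acc=45, pass-E 0, pass-S 0
  after 4 — PE[0][1] acc=51, pass-E 0, pass-S 0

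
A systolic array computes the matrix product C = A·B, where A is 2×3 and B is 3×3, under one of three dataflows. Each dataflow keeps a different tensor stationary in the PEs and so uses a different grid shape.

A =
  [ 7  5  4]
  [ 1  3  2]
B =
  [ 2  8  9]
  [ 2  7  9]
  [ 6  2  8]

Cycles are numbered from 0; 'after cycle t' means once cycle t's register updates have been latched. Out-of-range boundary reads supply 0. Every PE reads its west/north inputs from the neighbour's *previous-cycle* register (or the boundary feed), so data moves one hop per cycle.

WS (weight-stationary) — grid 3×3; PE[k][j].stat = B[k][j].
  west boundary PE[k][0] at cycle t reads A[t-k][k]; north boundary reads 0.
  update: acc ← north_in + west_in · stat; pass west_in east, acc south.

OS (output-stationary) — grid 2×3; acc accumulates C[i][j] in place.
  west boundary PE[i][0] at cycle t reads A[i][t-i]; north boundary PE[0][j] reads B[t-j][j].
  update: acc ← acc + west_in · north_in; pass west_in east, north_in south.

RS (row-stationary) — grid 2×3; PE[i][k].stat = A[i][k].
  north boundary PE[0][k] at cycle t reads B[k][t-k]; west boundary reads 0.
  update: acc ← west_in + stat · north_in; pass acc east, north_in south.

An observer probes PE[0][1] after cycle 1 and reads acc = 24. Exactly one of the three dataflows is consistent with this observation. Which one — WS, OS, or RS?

dataflow = RS

WS (3×3 grid), PE[0][1]:
  t=0 PE[0][1]: acc=0 h=0 v=0
  t=1 PE[0][1]: acc=56 h=7 v=56
OS (2×3 grid), PE[0][1]:
  t=0 PE[0][1]: acc=0 h=0 v=0
  t=1 PE[0][1]: acc=56 h=7 v=8
RS (2×3 grid), PE[0][1]:
  t=0 PE[0][1]: acc=0 h=0 v=0
  t=1 PE[0][1]: acc=24 h=24 v=2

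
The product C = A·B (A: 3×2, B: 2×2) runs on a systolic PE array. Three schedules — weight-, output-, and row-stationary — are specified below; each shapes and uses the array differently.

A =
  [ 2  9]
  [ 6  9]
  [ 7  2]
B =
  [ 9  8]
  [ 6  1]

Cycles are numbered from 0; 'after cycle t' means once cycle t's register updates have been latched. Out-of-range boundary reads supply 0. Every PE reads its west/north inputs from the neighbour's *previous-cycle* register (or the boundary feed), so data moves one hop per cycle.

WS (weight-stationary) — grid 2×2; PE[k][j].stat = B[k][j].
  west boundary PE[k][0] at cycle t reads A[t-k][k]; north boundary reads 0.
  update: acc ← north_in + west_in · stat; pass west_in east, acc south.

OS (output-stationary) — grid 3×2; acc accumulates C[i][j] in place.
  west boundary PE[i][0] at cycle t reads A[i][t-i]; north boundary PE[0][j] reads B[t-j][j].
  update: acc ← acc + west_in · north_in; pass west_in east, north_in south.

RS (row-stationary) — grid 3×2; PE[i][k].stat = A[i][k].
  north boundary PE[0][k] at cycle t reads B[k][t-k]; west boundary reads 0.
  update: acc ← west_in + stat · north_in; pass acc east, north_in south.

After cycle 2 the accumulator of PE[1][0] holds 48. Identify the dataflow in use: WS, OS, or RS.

dataflow = RS

WS [2×2] PE[1][0] across cycles:
  @0  [1,0]  acc 0  |  →0  ↓0
  @1  [1,0]  acc 72  |  →9  ↓72
  @2  [1,0]  acc 108  |  →9  ↓108
OS [3×2] PE[1][0] across cycles:
  @0  [1,0]  acc 0  |  →0  ↓0
  @1  [1,0]  acc 54  |  →6  ↓9
  @2  [1,0]  acc 108  |  →9  ↓6
RS [3×2] PE[1][0] across cycles:
  @0  [1,0]  acc 0  |  →0  ↓0
  @1  [1,0]  acc 54  |  →54  ↓9
  @2  [1,0]  acc 48  |  →48  ↓8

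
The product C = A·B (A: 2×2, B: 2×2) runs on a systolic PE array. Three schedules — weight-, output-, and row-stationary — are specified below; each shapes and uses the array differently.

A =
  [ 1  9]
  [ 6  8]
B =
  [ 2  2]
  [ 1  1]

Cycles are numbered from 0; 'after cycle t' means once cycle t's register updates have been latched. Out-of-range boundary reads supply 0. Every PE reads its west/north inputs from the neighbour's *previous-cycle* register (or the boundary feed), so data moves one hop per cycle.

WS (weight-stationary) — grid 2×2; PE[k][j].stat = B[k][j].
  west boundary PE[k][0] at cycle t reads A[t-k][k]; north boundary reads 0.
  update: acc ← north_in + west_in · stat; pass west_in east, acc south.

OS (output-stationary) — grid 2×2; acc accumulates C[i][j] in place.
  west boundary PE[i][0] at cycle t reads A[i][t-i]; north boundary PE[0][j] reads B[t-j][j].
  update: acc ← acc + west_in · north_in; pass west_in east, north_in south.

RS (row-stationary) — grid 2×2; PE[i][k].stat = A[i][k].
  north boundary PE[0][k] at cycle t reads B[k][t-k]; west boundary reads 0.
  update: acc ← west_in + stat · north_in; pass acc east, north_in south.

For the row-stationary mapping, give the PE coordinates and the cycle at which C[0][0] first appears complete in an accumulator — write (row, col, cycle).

RS: C[0][0] accumulates in PE[0][1]:
  @0  [0,1]  acc 0  |  →0  ↓0
  @1  [0,1]  acc 11  |  →11  ↓1

(row, col, cycle) = (0, 1, 1)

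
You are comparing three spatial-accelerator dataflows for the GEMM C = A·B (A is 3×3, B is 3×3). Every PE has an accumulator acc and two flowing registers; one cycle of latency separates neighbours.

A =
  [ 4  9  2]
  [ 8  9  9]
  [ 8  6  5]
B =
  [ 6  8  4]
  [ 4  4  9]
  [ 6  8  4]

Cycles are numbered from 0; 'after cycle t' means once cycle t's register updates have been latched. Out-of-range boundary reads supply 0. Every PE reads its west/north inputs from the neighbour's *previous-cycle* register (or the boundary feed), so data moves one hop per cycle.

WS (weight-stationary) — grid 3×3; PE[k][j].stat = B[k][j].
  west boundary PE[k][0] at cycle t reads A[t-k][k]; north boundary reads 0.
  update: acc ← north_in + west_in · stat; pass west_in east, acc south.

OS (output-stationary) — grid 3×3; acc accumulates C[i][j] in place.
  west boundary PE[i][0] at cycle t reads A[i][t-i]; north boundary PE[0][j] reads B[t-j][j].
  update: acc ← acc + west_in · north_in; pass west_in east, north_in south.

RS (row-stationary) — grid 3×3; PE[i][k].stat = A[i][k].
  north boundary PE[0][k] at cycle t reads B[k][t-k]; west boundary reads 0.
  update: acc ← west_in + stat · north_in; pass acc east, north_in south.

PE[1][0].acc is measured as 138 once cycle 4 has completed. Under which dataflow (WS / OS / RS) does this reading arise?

dataflow = OS

Under WS (3×3), PE[1][0]:
  step 0 · PE1,0: acc=0; fwd→0 fwd↓0
  step 1 · PE1,0: acc=60; fwd→9 fwd↓60
  step 2 · PE1,0: acc=84; fwd→9 fwd↓84
  step 3 · PE1,0: acc=72; fwd→6 fwd↓72
  step 4 · PE1,0: acc=0; fwd→0 fwd↓0
Under OS (3×3), PE[1][0]:
  step 0 · PE1,0: acc=0; fwd→0 fwd↓0
  step 1 · PE1,0: acc=48; fwd→8 fwd↓6
  step 2 · PE1,0: acc=84; fwd→9 fwd↓4
  step 3 · PE1,0: acc=138; fwd→9 fwd↓6
  step 4 · PE1,0: acc=138; fwd→0 fwd↓0
Under RS (3×3), PE[1][0]:
  step 0 · PE1,0: acc=0; fwd→0 fwd↓0
  step 1 · PE1,0: acc=48; fwd→48 fwd↓6
  step 2 · PE1,0: acc=64; fwd→64 fwd↓8
  step 3 · PE1,0: acc=32; fwd→32 fwd↓4
  step 4 · PE1,0: acc=0; fwd→0 fwd↓0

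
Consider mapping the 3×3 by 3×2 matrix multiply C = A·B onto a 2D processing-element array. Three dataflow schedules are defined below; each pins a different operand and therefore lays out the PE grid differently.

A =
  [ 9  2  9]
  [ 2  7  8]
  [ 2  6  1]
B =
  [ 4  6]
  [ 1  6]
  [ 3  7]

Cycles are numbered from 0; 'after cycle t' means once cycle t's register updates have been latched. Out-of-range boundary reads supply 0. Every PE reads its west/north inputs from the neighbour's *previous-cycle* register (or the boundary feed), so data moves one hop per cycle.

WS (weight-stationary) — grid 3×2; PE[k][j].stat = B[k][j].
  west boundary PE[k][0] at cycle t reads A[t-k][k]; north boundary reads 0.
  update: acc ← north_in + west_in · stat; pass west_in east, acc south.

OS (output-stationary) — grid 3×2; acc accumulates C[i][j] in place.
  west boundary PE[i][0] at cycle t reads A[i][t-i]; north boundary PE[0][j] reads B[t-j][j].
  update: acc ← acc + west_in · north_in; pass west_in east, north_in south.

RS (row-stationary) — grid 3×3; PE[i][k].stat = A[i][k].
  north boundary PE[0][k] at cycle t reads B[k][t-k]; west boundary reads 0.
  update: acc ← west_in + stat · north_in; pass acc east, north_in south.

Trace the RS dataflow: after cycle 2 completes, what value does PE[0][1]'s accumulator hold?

PE[0][1].acc = 66

Tracing RS — 3×3 array, target PE[0][1]:
  step 0 · PE0,0: acc=36; fwd→36 fwd↓4
  step 0 · PE0,1: acc=0; fwd→0 fwd↓0
  step 1 · PE0,0: acc=54; fwd→54 fwd↓6
  step 1 · PE0,1: acc=38; fwd→38 fwd↓1
  step 2 · PE0,0: acc=0; fwd→0 fwd↓0
  step 2 · PE0,1: acc=66; fwd→66 fwd↓6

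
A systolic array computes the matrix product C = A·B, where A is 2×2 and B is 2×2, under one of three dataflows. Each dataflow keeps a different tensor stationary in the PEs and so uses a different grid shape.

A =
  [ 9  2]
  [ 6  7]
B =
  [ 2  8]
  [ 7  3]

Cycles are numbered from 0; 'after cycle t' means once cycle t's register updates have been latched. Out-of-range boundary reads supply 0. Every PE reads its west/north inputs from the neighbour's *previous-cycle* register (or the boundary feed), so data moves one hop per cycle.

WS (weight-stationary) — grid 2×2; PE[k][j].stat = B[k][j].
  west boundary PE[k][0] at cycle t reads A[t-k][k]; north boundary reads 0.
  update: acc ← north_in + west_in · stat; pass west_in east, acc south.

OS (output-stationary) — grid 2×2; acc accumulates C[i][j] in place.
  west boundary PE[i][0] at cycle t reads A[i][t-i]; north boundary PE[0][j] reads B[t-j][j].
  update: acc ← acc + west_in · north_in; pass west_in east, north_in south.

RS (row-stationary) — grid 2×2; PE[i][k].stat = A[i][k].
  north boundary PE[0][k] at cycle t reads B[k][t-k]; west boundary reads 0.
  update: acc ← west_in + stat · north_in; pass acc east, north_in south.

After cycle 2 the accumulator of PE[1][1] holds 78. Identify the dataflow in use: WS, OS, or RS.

dataflow = WS

WS [2×2] PE[1][1] across cycles:
  0: (1,1).acc=0  regs=<0,0>
  1: (1,1).acc=0  regs=<0,0>
  2: (1,1).acc=78  regs=<2,78>
OS [2×2] PE[1][1] across cycles:
  0: (1,1).acc=0  regs=<0,0>
  1: (1,1).acc=0  regs=<0,0>
  2: (1,1).acc=48  regs=<6,8>
RS [2×2] PE[1][1] across cycles:
  0: (1,1).acc=0  regs=<0,0>
  1: (1,1).acc=0  regs=<0,0>
  2: (1,1).acc=61  regs=<61,7>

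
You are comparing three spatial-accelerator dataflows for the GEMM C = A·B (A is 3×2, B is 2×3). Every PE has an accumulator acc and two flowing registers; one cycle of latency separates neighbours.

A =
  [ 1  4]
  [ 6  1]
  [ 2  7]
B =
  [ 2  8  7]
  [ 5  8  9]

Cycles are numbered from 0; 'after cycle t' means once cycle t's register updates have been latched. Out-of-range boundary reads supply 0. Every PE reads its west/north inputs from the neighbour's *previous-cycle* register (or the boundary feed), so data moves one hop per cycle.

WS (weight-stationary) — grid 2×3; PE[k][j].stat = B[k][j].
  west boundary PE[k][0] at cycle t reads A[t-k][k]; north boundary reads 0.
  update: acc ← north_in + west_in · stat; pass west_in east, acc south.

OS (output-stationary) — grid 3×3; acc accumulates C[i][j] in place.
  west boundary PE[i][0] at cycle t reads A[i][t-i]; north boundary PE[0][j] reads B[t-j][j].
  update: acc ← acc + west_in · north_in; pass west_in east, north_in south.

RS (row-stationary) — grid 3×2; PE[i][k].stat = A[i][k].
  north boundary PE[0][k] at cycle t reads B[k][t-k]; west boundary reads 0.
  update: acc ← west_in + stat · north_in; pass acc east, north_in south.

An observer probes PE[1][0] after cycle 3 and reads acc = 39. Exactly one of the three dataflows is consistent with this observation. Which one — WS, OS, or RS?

WS (2×3 grid), PE[1][0]:
  [0] (1,0) acc=0 (h:0 v:0)
  [1] (1,0) acc=22 (h:4 v:22)
  [2] (1,0) acc=17 (h:1 v:17)
  [3] (1,0) acc=39 (h:7 v:39)
OS (3×3 grid), PE[1][0]:
  [0] (1,0) acc=0 (h:0 v:0)
  [1] (1,0) acc=12 (h:6 v:2)
  [2] (1,0) acc=17 (h:1 v:5)
  [3] (1,0) acc=17 (h:0 v:0)
RS (3×2 grid), PE[1][0]:
  [0] (1,0) acc=0 (h:0 v:0)
  [1] (1,0) acc=12 (h:12 v:2)
  [2] (1,0) acc=48 (h:48 v:8)
  [3] (1,0) acc=42 (h:42 v:7)

dataflow = WS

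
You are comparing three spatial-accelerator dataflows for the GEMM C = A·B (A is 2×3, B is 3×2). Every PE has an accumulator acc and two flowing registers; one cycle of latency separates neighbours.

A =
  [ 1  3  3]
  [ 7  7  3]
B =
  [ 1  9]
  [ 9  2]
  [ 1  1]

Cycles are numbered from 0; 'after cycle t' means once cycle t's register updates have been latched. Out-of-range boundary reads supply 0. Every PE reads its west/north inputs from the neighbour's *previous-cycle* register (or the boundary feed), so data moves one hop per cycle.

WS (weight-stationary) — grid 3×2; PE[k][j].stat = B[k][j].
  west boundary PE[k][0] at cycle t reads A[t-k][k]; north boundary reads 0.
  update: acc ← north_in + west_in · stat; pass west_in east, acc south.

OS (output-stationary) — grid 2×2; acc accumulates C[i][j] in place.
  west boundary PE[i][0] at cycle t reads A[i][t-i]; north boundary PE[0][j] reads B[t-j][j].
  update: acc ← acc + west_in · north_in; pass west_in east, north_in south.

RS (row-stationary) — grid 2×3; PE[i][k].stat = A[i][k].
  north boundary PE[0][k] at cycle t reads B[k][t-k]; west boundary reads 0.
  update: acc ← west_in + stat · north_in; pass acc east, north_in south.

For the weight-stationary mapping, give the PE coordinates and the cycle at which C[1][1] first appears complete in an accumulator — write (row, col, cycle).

WS: C[1][1] accumulates in PE[2][1]:
  cycle 0: PE[2][1] → acc 0, east 0, south 0
  cycle 1: PE[2][1] → acc 0, east 0, south 0
  cycle 2: PE[2][1] → acc 0, east 0, south 0
  cycle 3: PE[2][1] → acc 18, east 3, south 18
  cycle 4: PE[2][1] → acc 80, east 3, south 80

(row, col, cycle) = (2, 1, 4)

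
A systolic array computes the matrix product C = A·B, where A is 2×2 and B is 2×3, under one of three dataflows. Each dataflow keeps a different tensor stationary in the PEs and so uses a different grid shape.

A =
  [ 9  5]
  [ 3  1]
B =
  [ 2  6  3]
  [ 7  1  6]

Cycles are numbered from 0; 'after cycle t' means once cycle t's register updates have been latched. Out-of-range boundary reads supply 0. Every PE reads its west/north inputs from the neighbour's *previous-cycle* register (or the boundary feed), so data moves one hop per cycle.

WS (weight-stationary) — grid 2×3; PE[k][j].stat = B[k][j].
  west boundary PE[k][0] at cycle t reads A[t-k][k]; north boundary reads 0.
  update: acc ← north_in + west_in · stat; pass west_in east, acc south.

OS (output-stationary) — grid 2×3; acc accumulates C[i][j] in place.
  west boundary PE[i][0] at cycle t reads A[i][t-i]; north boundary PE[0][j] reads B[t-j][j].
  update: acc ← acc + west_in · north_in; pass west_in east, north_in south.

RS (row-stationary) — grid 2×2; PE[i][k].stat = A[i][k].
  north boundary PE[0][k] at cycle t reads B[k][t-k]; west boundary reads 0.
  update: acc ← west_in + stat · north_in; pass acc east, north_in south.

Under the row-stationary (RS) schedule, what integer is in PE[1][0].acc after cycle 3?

Tracing RS — 2×2 array, target PE[1][0]:
  step 0 · PE0,0: acc=18; fwd→18 fwd↓2
  step 0 · PE1,0: acc=0; fwd→0 fwd↓0
  step 1 · PE0,0: acc=54; fwd→54 fwd↓6
  step 1 · PE1,0: acc=6; fwd→6 fwd↓2
  step 2 · PE0,0: acc=27; fwd→27 fwd↓3
  step 2 · PE1,0: acc=18; fwd→18 fwd↓6
  step 3 · PE0,0: acc=0; fwd→0 fwd↓0
  step 3 · PE1,0: acc=9; fwd→9 fwd↓3

PE[1][0].acc = 9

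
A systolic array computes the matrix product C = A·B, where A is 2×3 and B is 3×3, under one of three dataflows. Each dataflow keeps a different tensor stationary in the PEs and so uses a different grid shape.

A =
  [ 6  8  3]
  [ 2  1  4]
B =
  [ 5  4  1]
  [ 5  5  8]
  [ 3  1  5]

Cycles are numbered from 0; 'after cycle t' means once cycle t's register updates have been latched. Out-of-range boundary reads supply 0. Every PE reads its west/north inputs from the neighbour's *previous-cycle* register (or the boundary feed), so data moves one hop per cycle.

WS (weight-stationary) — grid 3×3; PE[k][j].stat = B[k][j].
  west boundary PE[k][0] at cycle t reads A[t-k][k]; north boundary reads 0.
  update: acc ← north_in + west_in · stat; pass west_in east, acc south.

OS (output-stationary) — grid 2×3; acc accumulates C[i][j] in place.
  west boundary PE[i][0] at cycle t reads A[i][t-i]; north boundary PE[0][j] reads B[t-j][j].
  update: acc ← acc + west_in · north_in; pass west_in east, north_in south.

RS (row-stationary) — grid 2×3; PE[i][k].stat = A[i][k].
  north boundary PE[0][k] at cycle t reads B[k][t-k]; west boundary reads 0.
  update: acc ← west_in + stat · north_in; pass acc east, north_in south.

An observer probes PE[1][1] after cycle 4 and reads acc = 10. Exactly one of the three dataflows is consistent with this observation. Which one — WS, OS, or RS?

dataflow = RS

Under WS (3×3), PE[1][1]:
  c0 r1c1: 0 / 0 / 0
  c1 r1c1: 0 / 0 / 0
  c2 r1c1: 64 / 8 / 64
  c3 r1c1: 13 / 1 / 13
  c4 r1c1: 0 / 0 / 0
Under OS (2×3), PE[1][1]:
  c0 r1c1: 0 / 0 / 0
  c1 r1c1: 0 / 0 / 0
  c2 r1c1: 8 / 2 / 4
  c3 r1c1: 13 / 1 / 5
  c4 r1c1: 17 / 4 / 1
Under RS (2×3), PE[1][1]:
  c0 r1c1: 0 / 0 / 0
  c1 r1c1: 0 / 0 / 0
  c2 r1c1: 15 / 15 / 5
  c3 r1c1: 13 / 13 / 5
  c4 r1c1: 10 / 10 / 8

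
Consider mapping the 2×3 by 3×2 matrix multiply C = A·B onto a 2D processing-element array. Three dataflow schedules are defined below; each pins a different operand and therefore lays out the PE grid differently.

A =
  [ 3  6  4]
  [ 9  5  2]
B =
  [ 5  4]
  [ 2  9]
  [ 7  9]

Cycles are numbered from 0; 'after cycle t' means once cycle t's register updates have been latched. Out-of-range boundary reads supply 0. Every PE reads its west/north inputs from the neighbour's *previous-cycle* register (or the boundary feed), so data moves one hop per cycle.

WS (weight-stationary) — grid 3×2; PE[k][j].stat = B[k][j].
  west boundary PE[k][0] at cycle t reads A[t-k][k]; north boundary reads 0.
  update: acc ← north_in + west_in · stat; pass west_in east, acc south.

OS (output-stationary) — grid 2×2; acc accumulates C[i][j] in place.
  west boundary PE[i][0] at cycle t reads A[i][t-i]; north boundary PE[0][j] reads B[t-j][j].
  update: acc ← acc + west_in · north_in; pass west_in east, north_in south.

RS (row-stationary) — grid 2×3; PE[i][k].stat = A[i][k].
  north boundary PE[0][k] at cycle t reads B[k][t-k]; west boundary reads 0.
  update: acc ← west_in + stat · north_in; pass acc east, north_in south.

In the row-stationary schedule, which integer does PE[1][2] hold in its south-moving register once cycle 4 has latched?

RS 2×3: PE[1][2] cycle-by-cycle (with neighbour feeds):
  0: (0,2).acc=0  regs=<0,0>
  0: (1,1).acc=0  regs=<0,0>
  0: (1,2).acc=0  regs=<0,0>
  1: (0,2).acc=0  regs=<0,0>
  1: (1,1).acc=0  regs=<0,0>
  1: (1,2).acc=0  regs=<0,0>
  2: (0,2).acc=55  regs=<55,7>
  2: (1,1).acc=55  regs=<55,2>
  2: (1,2).acc=0  regs=<0,0>
  3: (0,2).acc=102  regs=<102,9>
  3: (1,1).acc=81  regs=<81,9>
  3: (1,2).acc=69  regs=<69,7>
  4: (0,2).acc=0  regs=<0,0>
  4: (1,1).acc=0  regs=<0,0>
  4: (1,2).acc=99  regs=<99,9>

register = 9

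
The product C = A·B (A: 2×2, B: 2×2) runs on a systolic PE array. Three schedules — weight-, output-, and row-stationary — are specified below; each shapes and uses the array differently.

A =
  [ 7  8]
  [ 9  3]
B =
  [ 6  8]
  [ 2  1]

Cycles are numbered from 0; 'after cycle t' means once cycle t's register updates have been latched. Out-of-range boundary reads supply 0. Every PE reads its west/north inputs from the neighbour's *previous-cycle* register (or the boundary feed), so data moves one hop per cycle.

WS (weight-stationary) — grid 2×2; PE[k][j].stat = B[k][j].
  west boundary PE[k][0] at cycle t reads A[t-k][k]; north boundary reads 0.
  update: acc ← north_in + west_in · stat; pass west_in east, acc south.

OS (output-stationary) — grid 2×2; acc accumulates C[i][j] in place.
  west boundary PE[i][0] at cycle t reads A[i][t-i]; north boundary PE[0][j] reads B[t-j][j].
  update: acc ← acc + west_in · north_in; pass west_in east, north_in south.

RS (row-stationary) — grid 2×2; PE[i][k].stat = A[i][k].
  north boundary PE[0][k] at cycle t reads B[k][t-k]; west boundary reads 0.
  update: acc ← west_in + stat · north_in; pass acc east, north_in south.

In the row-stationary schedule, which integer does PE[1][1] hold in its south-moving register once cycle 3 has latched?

Tracing RS — 2×2 array, target PE[1][1]:
  after 0 — PE[0][1] acc=0, pass-E 0, pass-S 0
  after 0 — PE[1][0] acc=0, pass-E 0, pass-S 0
  after 0 — PE[1][1] acc=0, pass-E 0, pass-S 0
  after 1 — PE[0][1] acc=58, pass-E 58, pass-S 2
  after 1 — PE[1][0] acc=54, pass-E 54, pass-S 6
  after 1 — PE[1][1] acc=0, pass-E 0, pass-S 0
  after 2 — PE[0][1] acc=64, pass-E 64, pass-S 1
  after 2 — PE[1][0] acc=72, pass-E 72, pass-S 8
  after 2 — PE[1][1] acc=60, pass-E 60, pass-S 2
  after 3 — PE[0][1] acc=0, pass-E 0, pass-S 0
  after 3 — PE[1][0] acc=0, pass-E 0, pass-S 0
  after 3 — PE[1][1] acc=75, pass-E 75, pass-S 1

register = 1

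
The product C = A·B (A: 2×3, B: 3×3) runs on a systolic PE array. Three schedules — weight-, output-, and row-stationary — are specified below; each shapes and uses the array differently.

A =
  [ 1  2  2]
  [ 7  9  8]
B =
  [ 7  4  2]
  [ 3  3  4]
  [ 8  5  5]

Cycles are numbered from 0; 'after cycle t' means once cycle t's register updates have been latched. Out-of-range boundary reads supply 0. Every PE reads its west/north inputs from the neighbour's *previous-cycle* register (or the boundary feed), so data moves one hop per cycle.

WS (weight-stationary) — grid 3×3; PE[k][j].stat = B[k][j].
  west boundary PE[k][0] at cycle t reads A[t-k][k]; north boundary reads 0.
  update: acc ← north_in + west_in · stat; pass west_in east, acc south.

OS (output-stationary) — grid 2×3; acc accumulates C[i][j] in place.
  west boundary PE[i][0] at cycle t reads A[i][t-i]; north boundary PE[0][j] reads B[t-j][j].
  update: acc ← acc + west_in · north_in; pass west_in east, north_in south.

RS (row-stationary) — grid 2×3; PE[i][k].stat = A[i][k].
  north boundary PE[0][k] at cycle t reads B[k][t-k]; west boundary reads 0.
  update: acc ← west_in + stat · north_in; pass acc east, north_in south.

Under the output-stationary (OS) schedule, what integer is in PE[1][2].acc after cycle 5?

PE[1][2].acc = 90

OS on a 2×3 grid — tracing PE[1][2] and its feeders:
  after 0 — PE[0][2] acc=0, pass-E 0, pass-S 0
  after 0 — PE[1][1] acc=0, pass-E 0, pass-S 0
  after 0 — PE[1][2] acc=0, pass-E 0, pass-S 0
  after 1 — PE[0][2] acc=0, pass-E 0, pass-S 0
  after 1 — PE[1][1] acc=0, pass-E 0, pass-S 0
  after 1 — PE[1][2] acc=0, pass-E 0, pass-S 0
  after 2 — PE[0][2] acc=2, pass-E 1, pass-S 2
  after 2 — PE[1][1] acc=28, pass-E 7, pass-S 4
  after 2 — PE[1][2] acc=0, pass-E 0, pass-S 0
  after 3 — PE[0][2] acc=10, pass-E 2, pass-S 4
  after 3 — PE[1][1] acc=55, pass-E 9, pass-S 3
  after 3 — PE[1][2] acc=14, pass-E 7, pass-S 2
  after 4 — PE[0][2] acc=20, pass-E 2, pass-S 5
  after 4 — PE[1][1] acc=95, pass-E 8, pass-S 5
  after 4 — PE[1][2] acc=50, pass-E 9, pass-S 4
  after 5 — PE[0][2] acc=20, pass-E 0, pass-S 0
  after 5 — PE[1][1] acc=95, pass-E 0, pass-S 0
  after 5 — PE[1][2] acc=90, pass-E 8, pass-S 5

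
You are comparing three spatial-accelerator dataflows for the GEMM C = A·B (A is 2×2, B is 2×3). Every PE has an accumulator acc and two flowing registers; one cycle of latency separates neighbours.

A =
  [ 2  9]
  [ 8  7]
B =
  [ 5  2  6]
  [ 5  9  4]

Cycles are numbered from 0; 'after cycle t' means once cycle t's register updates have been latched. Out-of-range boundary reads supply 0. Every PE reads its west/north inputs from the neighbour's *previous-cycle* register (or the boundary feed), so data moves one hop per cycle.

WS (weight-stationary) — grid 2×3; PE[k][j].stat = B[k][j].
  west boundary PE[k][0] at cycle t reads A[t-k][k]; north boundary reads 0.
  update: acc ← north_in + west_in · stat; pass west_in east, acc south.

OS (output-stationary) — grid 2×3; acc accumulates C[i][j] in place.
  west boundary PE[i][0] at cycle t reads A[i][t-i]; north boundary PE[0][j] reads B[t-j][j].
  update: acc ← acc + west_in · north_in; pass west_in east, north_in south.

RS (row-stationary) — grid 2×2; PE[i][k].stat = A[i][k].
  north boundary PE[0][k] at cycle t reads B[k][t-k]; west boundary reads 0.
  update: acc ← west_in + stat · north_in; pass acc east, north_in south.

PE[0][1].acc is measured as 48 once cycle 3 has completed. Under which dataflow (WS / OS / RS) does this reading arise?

WS (2×3 grid), PE[0][1]:
  c0 r0c1: 0 / 0 / 0
  c1 r0c1: 4 / 2 / 4
  c2 r0c1: 16 / 8 / 16
  c3 r0c1: 0 / 0 / 0
OS (2×3 grid), PE[0][1]:
  c0 r0c1: 0 / 0 / 0
  c1 r0c1: 4 / 2 / 2
  c2 r0c1: 85 / 9 / 9
  c3 r0c1: 85 / 0 / 0
RS (2×2 grid), PE[0][1]:
  c0 r0c1: 0 / 0 / 0
  c1 r0c1: 55 / 55 / 5
  c2 r0c1: 85 / 85 / 9
  c3 r0c1: 48 / 48 / 4

dataflow = RS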